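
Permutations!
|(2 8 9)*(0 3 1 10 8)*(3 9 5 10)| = 6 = |(0 9 2)(1 3)(5 10 8)|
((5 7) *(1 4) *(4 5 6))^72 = (1 7 4 5 6)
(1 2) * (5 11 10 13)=(1 2)(5 11 10 13)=[0, 2, 1, 3, 4, 11, 6, 7, 8, 9, 13, 10, 12, 5]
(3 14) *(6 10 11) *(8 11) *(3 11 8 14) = [0, 1, 2, 3, 4, 5, 10, 7, 8, 9, 14, 6, 12, 13, 11] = (6 10 14 11)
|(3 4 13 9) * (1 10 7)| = |(1 10 7)(3 4 13 9)| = 12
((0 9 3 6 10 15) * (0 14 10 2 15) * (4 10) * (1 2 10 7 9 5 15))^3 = (0 14 9 10 15 7 6 5 4 3)(1 2)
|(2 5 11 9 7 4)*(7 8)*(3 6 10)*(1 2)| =24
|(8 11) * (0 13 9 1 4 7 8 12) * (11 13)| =|(0 11 12)(1 4 7 8 13 9)| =6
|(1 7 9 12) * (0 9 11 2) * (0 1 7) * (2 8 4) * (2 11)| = |(0 9 12 7 2 1)(4 11 8)| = 6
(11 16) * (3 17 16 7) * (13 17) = (3 13 17 16 11 7) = [0, 1, 2, 13, 4, 5, 6, 3, 8, 9, 10, 7, 12, 17, 14, 15, 11, 16]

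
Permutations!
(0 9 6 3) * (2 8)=(0 9 6 3)(2 8)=[9, 1, 8, 0, 4, 5, 3, 7, 2, 6]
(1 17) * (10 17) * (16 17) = (1 10 16 17) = [0, 10, 2, 3, 4, 5, 6, 7, 8, 9, 16, 11, 12, 13, 14, 15, 17, 1]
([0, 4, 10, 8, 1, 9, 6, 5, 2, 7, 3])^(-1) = [0, 4, 8, 10, 1, 7, 6, 9, 3, 5, 2]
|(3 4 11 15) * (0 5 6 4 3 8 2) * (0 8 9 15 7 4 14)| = |(0 5 6 14)(2 8)(4 11 7)(9 15)| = 12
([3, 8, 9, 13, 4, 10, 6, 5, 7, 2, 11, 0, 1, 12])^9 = [11, 12, 9, 0, 4, 7, 6, 8, 1, 2, 5, 10, 13, 3]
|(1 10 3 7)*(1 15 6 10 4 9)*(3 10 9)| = 7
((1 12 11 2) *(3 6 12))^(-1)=(1 2 11 12 6 3)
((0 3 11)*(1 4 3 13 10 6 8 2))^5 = (0 2)(1 13)(3 6)(4 10)(8 11) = ((0 13 10 6 8 2 1 4 3 11))^5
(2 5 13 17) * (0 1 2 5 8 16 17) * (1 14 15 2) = (0 14 15 2 8 16 17 5 13) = [14, 1, 8, 3, 4, 13, 6, 7, 16, 9, 10, 11, 12, 0, 15, 2, 17, 5]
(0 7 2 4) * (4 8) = [7, 1, 8, 3, 0, 5, 6, 2, 4] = (0 7 2 8 4)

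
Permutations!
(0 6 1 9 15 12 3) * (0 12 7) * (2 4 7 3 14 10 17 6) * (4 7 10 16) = (0 2 7)(1 9 15 3 12 14 16 4 10 17 6) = [2, 9, 7, 12, 10, 5, 1, 0, 8, 15, 17, 11, 14, 13, 16, 3, 4, 6]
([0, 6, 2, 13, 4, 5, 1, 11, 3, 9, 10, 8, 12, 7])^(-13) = [0, 6, 2, 7, 4, 5, 1, 8, 13, 9, 10, 3, 12, 11]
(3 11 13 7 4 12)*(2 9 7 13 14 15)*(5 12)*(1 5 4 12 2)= (1 5 2 9 7 12 3 11 14 15)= [0, 5, 9, 11, 4, 2, 6, 12, 8, 7, 10, 14, 3, 13, 15, 1]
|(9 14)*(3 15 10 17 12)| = |(3 15 10 17 12)(9 14)| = 10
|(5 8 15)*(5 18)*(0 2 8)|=6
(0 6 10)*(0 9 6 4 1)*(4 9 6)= (0 9 4 1)(6 10)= [9, 0, 2, 3, 1, 5, 10, 7, 8, 4, 6]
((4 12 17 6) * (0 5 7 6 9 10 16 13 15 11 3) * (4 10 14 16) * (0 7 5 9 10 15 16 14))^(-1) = ((0 9)(3 7 6 15 11)(4 12 17 10)(13 16))^(-1) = (0 9)(3 11 15 6 7)(4 10 17 12)(13 16)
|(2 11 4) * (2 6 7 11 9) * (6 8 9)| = |(2 6 7 11 4 8 9)| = 7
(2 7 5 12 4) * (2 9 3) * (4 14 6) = (2 7 5 12 14 6 4 9 3) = [0, 1, 7, 2, 9, 12, 4, 5, 8, 3, 10, 11, 14, 13, 6]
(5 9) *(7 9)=[0, 1, 2, 3, 4, 7, 6, 9, 8, 5]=(5 7 9)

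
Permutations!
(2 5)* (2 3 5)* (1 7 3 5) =(1 7 3) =[0, 7, 2, 1, 4, 5, 6, 3]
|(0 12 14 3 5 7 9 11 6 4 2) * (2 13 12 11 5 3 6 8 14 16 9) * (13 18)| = 14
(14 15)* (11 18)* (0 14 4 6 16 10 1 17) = [14, 17, 2, 3, 6, 5, 16, 7, 8, 9, 1, 18, 12, 13, 15, 4, 10, 0, 11] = (0 14 15 4 6 16 10 1 17)(11 18)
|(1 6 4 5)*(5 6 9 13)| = 4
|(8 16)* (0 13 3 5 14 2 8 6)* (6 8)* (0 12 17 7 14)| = |(0 13 3 5)(2 6 12 17 7 14)(8 16)| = 12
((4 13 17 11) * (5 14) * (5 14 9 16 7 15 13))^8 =((4 5 9 16 7 15 13 17 11))^8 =(4 11 17 13 15 7 16 9 5)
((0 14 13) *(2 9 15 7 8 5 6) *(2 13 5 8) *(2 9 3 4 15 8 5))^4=(0 4 8)(2 7 6)(3 9 13)(5 14 15)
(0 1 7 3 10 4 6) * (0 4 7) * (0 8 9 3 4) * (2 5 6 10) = (0 1 8 9 3 2 5 6)(4 10 7) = [1, 8, 5, 2, 10, 6, 0, 4, 9, 3, 7]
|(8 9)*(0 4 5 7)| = 4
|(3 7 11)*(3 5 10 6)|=6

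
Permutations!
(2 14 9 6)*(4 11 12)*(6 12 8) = (2 14 9 12 4 11 8 6) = [0, 1, 14, 3, 11, 5, 2, 7, 6, 12, 10, 8, 4, 13, 9]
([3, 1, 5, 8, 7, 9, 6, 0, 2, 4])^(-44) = [5, 1, 7, 9, 8, 0, 6, 2, 4, 3]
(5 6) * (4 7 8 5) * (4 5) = (4 7 8)(5 6) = [0, 1, 2, 3, 7, 6, 5, 8, 4]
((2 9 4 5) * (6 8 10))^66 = (10)(2 4)(5 9)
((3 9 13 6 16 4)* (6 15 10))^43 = (3 15 16 9 10 4 13 6)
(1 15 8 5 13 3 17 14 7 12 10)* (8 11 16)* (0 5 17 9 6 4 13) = [5, 15, 2, 9, 13, 0, 4, 12, 17, 6, 1, 16, 10, 3, 7, 11, 8, 14] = (0 5)(1 15 11 16 8 17 14 7 12 10)(3 9 6 4 13)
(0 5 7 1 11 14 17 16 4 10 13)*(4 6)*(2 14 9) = (0 5 7 1 11 9 2 14 17 16 6 4 10 13) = [5, 11, 14, 3, 10, 7, 4, 1, 8, 2, 13, 9, 12, 0, 17, 15, 6, 16]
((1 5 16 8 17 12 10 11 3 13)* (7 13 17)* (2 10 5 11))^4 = (1 12 7 3 16)(5 13 17 8 11)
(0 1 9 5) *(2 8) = [1, 9, 8, 3, 4, 0, 6, 7, 2, 5] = (0 1 9 5)(2 8)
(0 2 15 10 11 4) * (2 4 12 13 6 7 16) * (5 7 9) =[4, 1, 15, 3, 0, 7, 9, 16, 8, 5, 11, 12, 13, 6, 14, 10, 2] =(0 4)(2 15 10 11 12 13 6 9 5 7 16)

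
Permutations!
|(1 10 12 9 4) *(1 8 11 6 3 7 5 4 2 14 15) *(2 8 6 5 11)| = 24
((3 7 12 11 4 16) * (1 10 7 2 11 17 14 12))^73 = ((1 10 7)(2 11 4 16 3)(12 17 14))^73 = (1 10 7)(2 16 11 3 4)(12 17 14)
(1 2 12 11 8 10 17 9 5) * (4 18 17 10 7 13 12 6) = (1 2 6 4 18 17 9 5)(7 13 12 11 8) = [0, 2, 6, 3, 18, 1, 4, 13, 7, 5, 10, 8, 11, 12, 14, 15, 16, 9, 17]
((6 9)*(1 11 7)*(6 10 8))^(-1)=((1 11 7)(6 9 10 8))^(-1)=(1 7 11)(6 8 10 9)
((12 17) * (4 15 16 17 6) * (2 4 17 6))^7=(17)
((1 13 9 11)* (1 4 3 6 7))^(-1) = ((1 13 9 11 4 3 6 7))^(-1) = (1 7 6 3 4 11 9 13)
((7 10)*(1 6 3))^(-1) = (1 3 6)(7 10)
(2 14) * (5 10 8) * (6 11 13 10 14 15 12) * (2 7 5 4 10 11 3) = (2 15 12 6 3)(4 10 8)(5 14 7)(11 13) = [0, 1, 15, 2, 10, 14, 3, 5, 4, 9, 8, 13, 6, 11, 7, 12]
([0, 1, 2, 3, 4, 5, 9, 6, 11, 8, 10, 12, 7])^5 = [0, 1, 2, 3, 4, 5, 7, 12, 9, 6, 10, 8, 11]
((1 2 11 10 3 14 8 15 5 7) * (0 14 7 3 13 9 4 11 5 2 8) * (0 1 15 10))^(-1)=(0 11 4 9 13 10 8 1 14)(2 15 7 3 5)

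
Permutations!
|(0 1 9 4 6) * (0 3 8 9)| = 10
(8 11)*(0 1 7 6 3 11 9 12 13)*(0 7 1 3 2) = (0 3 11 8 9 12 13 7 6 2) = [3, 1, 0, 11, 4, 5, 2, 6, 9, 12, 10, 8, 13, 7]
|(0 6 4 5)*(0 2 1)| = |(0 6 4 5 2 1)| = 6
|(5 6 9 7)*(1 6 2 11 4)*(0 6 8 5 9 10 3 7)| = 6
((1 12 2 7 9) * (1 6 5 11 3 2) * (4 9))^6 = ((1 12)(2 7 4 9 6 5 11 3))^6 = (12)(2 11 6 4)(3 5 9 7)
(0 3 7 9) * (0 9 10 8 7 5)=(0 3 5)(7 10 8)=[3, 1, 2, 5, 4, 0, 6, 10, 7, 9, 8]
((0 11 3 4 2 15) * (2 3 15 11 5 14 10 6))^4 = ((0 5 14 10 6 2 11 15)(3 4))^4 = (0 6)(2 5)(10 15)(11 14)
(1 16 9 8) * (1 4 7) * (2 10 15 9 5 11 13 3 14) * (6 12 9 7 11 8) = [0, 16, 10, 14, 11, 8, 12, 1, 4, 6, 15, 13, 9, 3, 2, 7, 5] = (1 16 5 8 4 11 13 3 14 2 10 15 7)(6 12 9)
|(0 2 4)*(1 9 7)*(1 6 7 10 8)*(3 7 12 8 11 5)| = 30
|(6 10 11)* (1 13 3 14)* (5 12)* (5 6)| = |(1 13 3 14)(5 12 6 10 11)| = 20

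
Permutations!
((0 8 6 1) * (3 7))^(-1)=(0 1 6 8)(3 7)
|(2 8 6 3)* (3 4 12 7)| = |(2 8 6 4 12 7 3)| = 7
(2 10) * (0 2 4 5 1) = (0 2 10 4 5 1) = [2, 0, 10, 3, 5, 1, 6, 7, 8, 9, 4]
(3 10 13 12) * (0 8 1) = (0 8 1)(3 10 13 12) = [8, 0, 2, 10, 4, 5, 6, 7, 1, 9, 13, 11, 3, 12]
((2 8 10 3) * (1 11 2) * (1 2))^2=((1 11)(2 8 10 3))^2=(11)(2 10)(3 8)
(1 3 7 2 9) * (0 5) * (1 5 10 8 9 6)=(0 10 8 9 5)(1 3 7 2 6)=[10, 3, 6, 7, 4, 0, 1, 2, 9, 5, 8]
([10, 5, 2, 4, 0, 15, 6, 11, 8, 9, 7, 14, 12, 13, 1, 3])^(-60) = (15)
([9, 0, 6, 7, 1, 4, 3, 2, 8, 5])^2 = [5, 9, 3, 2, 0, 1, 7, 6, 8, 4]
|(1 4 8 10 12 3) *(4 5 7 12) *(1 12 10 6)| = 14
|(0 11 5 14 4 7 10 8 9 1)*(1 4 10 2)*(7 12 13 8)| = |(0 11 5 14 10 7 2 1)(4 12 13 8 9)| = 40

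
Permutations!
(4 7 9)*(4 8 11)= [0, 1, 2, 3, 7, 5, 6, 9, 11, 8, 10, 4]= (4 7 9 8 11)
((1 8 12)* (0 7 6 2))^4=(1 8 12)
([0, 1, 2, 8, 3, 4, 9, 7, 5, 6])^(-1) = [0, 1, 2, 4, 5, 8, 9, 7, 3, 6]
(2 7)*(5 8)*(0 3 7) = (0 3 7 2)(5 8) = [3, 1, 0, 7, 4, 8, 6, 2, 5]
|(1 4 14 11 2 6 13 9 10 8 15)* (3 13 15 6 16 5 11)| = |(1 4 14 3 13 9 10 8 6 15)(2 16 5 11)| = 20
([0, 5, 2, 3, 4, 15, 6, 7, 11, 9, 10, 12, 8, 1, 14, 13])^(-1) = (1 13 15 5)(8 12 11)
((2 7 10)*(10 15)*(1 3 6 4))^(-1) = ((1 3 6 4)(2 7 15 10))^(-1) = (1 4 6 3)(2 10 15 7)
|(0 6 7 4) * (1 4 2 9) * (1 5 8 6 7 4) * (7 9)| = |(0 9 5 8 6 4)(2 7)| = 6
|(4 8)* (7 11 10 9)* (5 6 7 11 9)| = 6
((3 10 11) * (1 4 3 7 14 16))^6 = ((1 4 3 10 11 7 14 16))^6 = (1 14 11 3)(4 16 7 10)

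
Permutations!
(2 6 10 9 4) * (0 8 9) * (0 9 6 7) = (0 8 6 10 9 4 2 7) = [8, 1, 7, 3, 2, 5, 10, 0, 6, 4, 9]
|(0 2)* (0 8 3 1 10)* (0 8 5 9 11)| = 20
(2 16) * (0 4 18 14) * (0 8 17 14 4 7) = (0 7)(2 16)(4 18)(8 17 14) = [7, 1, 16, 3, 18, 5, 6, 0, 17, 9, 10, 11, 12, 13, 8, 15, 2, 14, 4]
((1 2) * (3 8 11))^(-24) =(11) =((1 2)(3 8 11))^(-24)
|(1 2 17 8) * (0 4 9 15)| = 4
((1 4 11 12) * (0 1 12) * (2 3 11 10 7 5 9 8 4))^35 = ((12)(0 1 2 3 11)(4 10 7 5 9 8))^35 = (12)(4 8 9 5 7 10)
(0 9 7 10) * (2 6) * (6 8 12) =(0 9 7 10)(2 8 12 6) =[9, 1, 8, 3, 4, 5, 2, 10, 12, 7, 0, 11, 6]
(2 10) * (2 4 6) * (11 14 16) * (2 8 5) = (2 10 4 6 8 5)(11 14 16) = [0, 1, 10, 3, 6, 2, 8, 7, 5, 9, 4, 14, 12, 13, 16, 15, 11]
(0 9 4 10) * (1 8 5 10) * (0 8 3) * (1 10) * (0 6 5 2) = (0 9 4 10 8 2)(1 3 6 5) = [9, 3, 0, 6, 10, 1, 5, 7, 2, 4, 8]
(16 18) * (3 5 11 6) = (3 5 11 6)(16 18) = [0, 1, 2, 5, 4, 11, 3, 7, 8, 9, 10, 6, 12, 13, 14, 15, 18, 17, 16]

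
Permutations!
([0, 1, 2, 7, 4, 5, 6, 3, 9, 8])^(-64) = (9)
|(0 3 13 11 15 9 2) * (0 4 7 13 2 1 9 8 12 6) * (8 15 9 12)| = 11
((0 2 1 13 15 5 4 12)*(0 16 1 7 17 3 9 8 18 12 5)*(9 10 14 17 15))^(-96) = (1 9 18 16 13 8 12) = ((0 2 7 15)(1 13 9 8 18 12 16)(3 10 14 17)(4 5))^(-96)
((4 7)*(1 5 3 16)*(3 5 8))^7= ((1 8 3 16)(4 7))^7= (1 16 3 8)(4 7)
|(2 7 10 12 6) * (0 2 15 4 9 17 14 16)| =12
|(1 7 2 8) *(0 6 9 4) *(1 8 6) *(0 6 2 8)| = |(0 1 7 8)(4 6 9)| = 12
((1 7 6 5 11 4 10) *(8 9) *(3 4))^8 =((1 7 6 5 11 3 4 10)(8 9))^8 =(11)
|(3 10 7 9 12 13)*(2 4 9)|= |(2 4 9 12 13 3 10 7)|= 8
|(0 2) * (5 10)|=|(0 2)(5 10)|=2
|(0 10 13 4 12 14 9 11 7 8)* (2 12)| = 11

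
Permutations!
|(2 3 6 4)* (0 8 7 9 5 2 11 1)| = |(0 8 7 9 5 2 3 6 4 11 1)| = 11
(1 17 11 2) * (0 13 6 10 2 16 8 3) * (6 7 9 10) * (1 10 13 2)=(0 2 10 1 17 11 16 8 3)(7 9 13)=[2, 17, 10, 0, 4, 5, 6, 9, 3, 13, 1, 16, 12, 7, 14, 15, 8, 11]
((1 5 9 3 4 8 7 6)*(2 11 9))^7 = ((1 5 2 11 9 3 4 8 7 6))^7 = (1 8 9 5 7 3 2 6 4 11)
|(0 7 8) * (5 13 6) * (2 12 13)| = 15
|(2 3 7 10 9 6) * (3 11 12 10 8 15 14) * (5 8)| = |(2 11 12 10 9 6)(3 7 5 8 15 14)| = 6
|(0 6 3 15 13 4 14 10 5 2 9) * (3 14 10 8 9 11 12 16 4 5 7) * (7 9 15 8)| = 16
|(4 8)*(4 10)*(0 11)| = |(0 11)(4 8 10)| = 6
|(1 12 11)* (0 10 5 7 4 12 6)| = |(0 10 5 7 4 12 11 1 6)| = 9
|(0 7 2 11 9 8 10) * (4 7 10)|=|(0 10)(2 11 9 8 4 7)|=6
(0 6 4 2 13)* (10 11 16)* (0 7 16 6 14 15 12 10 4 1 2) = [14, 2, 13, 3, 0, 5, 1, 16, 8, 9, 11, 6, 10, 7, 15, 12, 4] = (0 14 15 12 10 11 6 1 2 13 7 16 4)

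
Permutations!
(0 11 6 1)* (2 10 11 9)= [9, 0, 10, 3, 4, 5, 1, 7, 8, 2, 11, 6]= (0 9 2 10 11 6 1)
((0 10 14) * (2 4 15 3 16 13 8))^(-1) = (0 14 10)(2 8 13 16 3 15 4)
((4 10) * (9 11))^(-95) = (4 10)(9 11)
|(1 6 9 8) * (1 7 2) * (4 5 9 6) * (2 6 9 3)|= |(1 4 5 3 2)(6 9 8 7)|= 20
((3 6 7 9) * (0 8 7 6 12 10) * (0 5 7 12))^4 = (0 5)(3 10)(7 8)(9 12) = ((0 8 12 10 5 7 9 3))^4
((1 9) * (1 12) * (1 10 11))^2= (1 12 11 9 10)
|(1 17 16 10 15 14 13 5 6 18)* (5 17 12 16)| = |(1 12 16 10 15 14 13 17 5 6 18)| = 11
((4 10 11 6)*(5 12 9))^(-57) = ((4 10 11 6)(5 12 9))^(-57) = (12)(4 6 11 10)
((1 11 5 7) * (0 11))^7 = (0 5 1 11 7)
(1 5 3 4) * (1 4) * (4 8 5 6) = (1 6 4 8 5 3) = [0, 6, 2, 1, 8, 3, 4, 7, 5]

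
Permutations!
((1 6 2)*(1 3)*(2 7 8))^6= (8)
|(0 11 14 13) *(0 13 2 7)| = 5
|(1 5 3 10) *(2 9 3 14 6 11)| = 9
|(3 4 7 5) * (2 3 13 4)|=4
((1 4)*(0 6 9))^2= ((0 6 9)(1 4))^2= (0 9 6)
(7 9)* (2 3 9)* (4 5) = (2 3 9 7)(4 5) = [0, 1, 3, 9, 5, 4, 6, 2, 8, 7]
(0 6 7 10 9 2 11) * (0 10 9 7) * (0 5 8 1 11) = (0 6 5 8 1 11 10 7 9 2) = [6, 11, 0, 3, 4, 8, 5, 9, 1, 2, 7, 10]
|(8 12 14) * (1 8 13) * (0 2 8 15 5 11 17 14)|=|(0 2 8 12)(1 15 5 11 17 14 13)|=28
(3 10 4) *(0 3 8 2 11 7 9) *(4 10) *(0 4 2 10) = [3, 1, 11, 2, 8, 5, 6, 9, 10, 4, 0, 7] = (0 3 2 11 7 9 4 8 10)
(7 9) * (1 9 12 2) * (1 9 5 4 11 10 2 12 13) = (1 5 4 11 10 2 9 7 13) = [0, 5, 9, 3, 11, 4, 6, 13, 8, 7, 2, 10, 12, 1]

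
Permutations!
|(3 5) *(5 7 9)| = 4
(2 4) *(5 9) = [0, 1, 4, 3, 2, 9, 6, 7, 8, 5] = (2 4)(5 9)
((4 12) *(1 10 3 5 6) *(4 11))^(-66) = (12)(1 6 5 3 10)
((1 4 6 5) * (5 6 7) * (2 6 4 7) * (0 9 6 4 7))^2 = (0 6 5)(1 9 7)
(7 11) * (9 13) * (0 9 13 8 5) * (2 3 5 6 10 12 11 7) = (13)(0 9 8 6 10 12 11 2 3 5) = [9, 1, 3, 5, 4, 0, 10, 7, 6, 8, 12, 2, 11, 13]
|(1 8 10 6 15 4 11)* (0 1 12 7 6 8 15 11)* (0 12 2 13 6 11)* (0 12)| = |(0 1 15 4)(2 13 6 12 7 11)(8 10)| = 12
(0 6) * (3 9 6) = (0 3 9 6) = [3, 1, 2, 9, 4, 5, 0, 7, 8, 6]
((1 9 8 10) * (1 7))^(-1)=(1 7 10 8 9)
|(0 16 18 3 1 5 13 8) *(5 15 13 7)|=|(0 16 18 3 1 15 13 8)(5 7)|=8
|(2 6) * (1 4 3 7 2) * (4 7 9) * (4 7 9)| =|(1 9 7 2 6)(3 4)| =10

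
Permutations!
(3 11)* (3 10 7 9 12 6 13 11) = (6 13 11 10 7 9 12) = [0, 1, 2, 3, 4, 5, 13, 9, 8, 12, 7, 10, 6, 11]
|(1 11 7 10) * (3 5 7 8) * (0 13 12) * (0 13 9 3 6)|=10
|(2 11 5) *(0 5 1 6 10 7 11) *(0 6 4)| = |(0 5 2 6 10 7 11 1 4)| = 9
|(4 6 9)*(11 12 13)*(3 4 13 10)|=8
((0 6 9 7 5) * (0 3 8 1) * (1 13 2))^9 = (0 1 2 13 8 3 5 7 9 6)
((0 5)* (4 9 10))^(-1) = (0 5)(4 10 9)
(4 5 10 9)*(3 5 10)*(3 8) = (3 5 8)(4 10 9) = [0, 1, 2, 5, 10, 8, 6, 7, 3, 4, 9]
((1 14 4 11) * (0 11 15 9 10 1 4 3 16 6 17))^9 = (0 16 1 15)(3 10 4 17)(6 14 9 11)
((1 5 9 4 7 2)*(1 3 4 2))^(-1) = (1 7 4 3 2 9 5)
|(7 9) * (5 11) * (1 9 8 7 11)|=4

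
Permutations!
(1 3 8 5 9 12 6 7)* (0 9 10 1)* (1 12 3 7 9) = (0 1 7)(3 8 5 10 12 6 9) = [1, 7, 2, 8, 4, 10, 9, 0, 5, 3, 12, 11, 6]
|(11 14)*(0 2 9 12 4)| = |(0 2 9 12 4)(11 14)| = 10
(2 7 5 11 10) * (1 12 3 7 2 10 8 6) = (1 12 3 7 5 11 8 6) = [0, 12, 2, 7, 4, 11, 1, 5, 6, 9, 10, 8, 3]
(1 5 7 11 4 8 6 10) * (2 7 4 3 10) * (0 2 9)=(0 2 7 11 3 10 1 5 4 8 6 9)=[2, 5, 7, 10, 8, 4, 9, 11, 6, 0, 1, 3]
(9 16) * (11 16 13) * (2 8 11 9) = (2 8 11 16)(9 13) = [0, 1, 8, 3, 4, 5, 6, 7, 11, 13, 10, 16, 12, 9, 14, 15, 2]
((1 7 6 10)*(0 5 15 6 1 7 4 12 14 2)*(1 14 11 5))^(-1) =(0 2 14 7 10 6 15 5 11 12 4 1)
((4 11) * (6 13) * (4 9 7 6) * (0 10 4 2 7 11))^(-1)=(0 4 10)(2 13 6 7)(9 11)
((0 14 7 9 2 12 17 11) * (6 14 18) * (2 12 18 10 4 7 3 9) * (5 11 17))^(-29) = ((0 10 4 7 2 18 6 14 3 9 12 5 11))^(-29) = (0 12 14 2 10 5 3 18 4 11 9 6 7)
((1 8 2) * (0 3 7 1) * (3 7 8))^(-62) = ((0 7 1 3 8 2))^(-62) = (0 8 1)(2 3 7)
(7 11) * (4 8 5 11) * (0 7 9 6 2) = (0 7 4 8 5 11 9 6 2) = [7, 1, 0, 3, 8, 11, 2, 4, 5, 6, 10, 9]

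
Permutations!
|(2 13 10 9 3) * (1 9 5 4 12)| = |(1 9 3 2 13 10 5 4 12)| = 9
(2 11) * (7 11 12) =(2 12 7 11) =[0, 1, 12, 3, 4, 5, 6, 11, 8, 9, 10, 2, 7]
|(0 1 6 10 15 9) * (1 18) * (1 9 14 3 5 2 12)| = |(0 18 9)(1 6 10 15 14 3 5 2 12)| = 9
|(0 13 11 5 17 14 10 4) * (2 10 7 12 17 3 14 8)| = 13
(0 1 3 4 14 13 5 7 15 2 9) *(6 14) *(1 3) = (0 3 4 6 14 13 5 7 15 2 9) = [3, 1, 9, 4, 6, 7, 14, 15, 8, 0, 10, 11, 12, 5, 13, 2]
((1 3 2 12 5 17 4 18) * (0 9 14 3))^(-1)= (0 1 18 4 17 5 12 2 3 14 9)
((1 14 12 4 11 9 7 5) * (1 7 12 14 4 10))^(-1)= ((14)(1 4 11 9 12 10)(5 7))^(-1)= (14)(1 10 12 9 11 4)(5 7)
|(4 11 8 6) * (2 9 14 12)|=4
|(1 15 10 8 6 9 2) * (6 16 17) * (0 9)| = |(0 9 2 1 15 10 8 16 17 6)| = 10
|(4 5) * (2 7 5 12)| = 5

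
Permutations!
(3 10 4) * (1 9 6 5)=[0, 9, 2, 10, 3, 1, 5, 7, 8, 6, 4]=(1 9 6 5)(3 10 4)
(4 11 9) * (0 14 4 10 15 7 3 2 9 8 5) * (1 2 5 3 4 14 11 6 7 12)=(0 11 8 3 5)(1 2 9 10 15 12)(4 6 7)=[11, 2, 9, 5, 6, 0, 7, 4, 3, 10, 15, 8, 1, 13, 14, 12]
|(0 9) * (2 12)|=2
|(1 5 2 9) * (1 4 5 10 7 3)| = |(1 10 7 3)(2 9 4 5)| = 4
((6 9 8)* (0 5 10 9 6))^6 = (0 5 10 9 8)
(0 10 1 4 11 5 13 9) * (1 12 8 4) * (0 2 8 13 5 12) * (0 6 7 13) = (0 10 6 7 13 9 2 8 4 11 12) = [10, 1, 8, 3, 11, 5, 7, 13, 4, 2, 6, 12, 0, 9]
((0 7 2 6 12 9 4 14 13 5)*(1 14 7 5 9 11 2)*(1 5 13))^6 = ((0 13 9 4 7 5)(1 14)(2 6 12 11))^6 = (14)(2 12)(6 11)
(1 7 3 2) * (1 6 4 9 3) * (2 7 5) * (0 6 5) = (0 6 4 9 3 7 1)(2 5) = [6, 0, 5, 7, 9, 2, 4, 1, 8, 3]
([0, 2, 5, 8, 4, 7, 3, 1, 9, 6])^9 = (1 2 5 7)(3 8 9 6)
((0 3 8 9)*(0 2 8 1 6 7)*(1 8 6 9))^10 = ((0 3 8 1 9 2 6 7))^10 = (0 8 9 6)(1 2 7 3)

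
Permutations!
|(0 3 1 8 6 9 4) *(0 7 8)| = 15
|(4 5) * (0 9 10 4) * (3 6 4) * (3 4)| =|(0 9 10 4 5)(3 6)| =10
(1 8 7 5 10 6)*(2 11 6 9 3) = (1 8 7 5 10 9 3 2 11 6) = [0, 8, 11, 2, 4, 10, 1, 5, 7, 3, 9, 6]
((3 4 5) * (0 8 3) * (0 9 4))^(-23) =((0 8 3)(4 5 9))^(-23) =(0 8 3)(4 5 9)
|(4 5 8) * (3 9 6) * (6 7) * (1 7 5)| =8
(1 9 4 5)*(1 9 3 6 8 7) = [0, 3, 2, 6, 5, 9, 8, 1, 7, 4] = (1 3 6 8 7)(4 5 9)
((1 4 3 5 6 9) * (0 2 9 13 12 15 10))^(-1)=(0 10 15 12 13 6 5 3 4 1 9 2)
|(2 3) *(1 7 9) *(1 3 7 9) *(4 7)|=6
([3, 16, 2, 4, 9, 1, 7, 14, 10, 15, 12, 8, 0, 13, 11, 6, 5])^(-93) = (16)(0 9 7 8)(3 15 14 10)(4 6 11 12)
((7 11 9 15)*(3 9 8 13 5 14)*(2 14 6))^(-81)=((2 14 3 9 15 7 11 8 13 5 6))^(-81)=(2 8 9 6 11 3 5 7 14 13 15)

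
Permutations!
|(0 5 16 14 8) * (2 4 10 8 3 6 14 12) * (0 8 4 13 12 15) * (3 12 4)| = 8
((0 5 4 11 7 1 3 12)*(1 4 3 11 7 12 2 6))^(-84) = ((0 5 3 2 6 1 11 12)(4 7))^(-84) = (0 6)(1 5)(2 12)(3 11)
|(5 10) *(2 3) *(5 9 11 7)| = 10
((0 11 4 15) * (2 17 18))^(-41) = ((0 11 4 15)(2 17 18))^(-41) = (0 15 4 11)(2 17 18)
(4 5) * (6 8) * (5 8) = (4 8 6 5) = [0, 1, 2, 3, 8, 4, 5, 7, 6]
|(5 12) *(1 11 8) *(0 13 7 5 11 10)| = 9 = |(0 13 7 5 12 11 8 1 10)|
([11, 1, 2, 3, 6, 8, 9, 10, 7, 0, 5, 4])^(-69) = (0 11 4 6 9)(5 10 7 8)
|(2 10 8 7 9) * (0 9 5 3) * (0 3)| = |(0 9 2 10 8 7 5)| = 7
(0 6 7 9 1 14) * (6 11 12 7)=[11, 14, 2, 3, 4, 5, 6, 9, 8, 1, 10, 12, 7, 13, 0]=(0 11 12 7 9 1 14)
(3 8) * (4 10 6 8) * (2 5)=(2 5)(3 4 10 6 8)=[0, 1, 5, 4, 10, 2, 8, 7, 3, 9, 6]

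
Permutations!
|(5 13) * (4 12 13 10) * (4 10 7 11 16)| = 7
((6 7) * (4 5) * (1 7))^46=(1 7 6)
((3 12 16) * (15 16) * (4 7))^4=((3 12 15 16)(4 7))^4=(16)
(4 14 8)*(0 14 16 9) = (0 14 8 4 16 9) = [14, 1, 2, 3, 16, 5, 6, 7, 4, 0, 10, 11, 12, 13, 8, 15, 9]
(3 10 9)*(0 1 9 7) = (0 1 9 3 10 7) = [1, 9, 2, 10, 4, 5, 6, 0, 8, 3, 7]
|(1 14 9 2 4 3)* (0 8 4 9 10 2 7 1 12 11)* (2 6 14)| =12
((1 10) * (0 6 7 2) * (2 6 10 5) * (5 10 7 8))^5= (0 2 5 8 6 7)(1 10)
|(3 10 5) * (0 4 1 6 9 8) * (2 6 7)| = 24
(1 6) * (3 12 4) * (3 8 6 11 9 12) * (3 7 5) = (1 11 9 12 4 8 6)(3 7 5) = [0, 11, 2, 7, 8, 3, 1, 5, 6, 12, 10, 9, 4]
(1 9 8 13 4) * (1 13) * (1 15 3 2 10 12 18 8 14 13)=[0, 9, 10, 2, 1, 5, 6, 7, 15, 14, 12, 11, 18, 4, 13, 3, 16, 17, 8]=(1 9 14 13 4)(2 10 12 18 8 15 3)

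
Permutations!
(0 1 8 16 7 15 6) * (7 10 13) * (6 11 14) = (0 1 8 16 10 13 7 15 11 14 6) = [1, 8, 2, 3, 4, 5, 0, 15, 16, 9, 13, 14, 12, 7, 6, 11, 10]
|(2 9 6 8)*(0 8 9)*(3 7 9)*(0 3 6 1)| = |(0 8 2 3 7 9 1)| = 7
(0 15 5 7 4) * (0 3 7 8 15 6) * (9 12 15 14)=(0 6)(3 7 4)(5 8 14 9 12 15)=[6, 1, 2, 7, 3, 8, 0, 4, 14, 12, 10, 11, 15, 13, 9, 5]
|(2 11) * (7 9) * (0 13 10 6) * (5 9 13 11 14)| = |(0 11 2 14 5 9 7 13 10 6)| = 10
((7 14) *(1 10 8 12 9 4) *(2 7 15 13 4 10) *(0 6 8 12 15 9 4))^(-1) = (0 13 15 8 6)(1 4 12 10 9 14 7 2)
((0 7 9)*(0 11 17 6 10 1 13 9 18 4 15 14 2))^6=((0 7 18 4 15 14 2)(1 13 9 11 17 6 10))^6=(0 2 14 15 4 18 7)(1 10 6 17 11 9 13)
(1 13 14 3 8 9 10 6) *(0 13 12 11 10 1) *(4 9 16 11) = [13, 12, 2, 8, 9, 5, 0, 7, 16, 1, 6, 10, 4, 14, 3, 15, 11] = (0 13 14 3 8 16 11 10 6)(1 12 4 9)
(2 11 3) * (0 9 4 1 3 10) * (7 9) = (0 7 9 4 1 3 2 11 10) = [7, 3, 11, 2, 1, 5, 6, 9, 8, 4, 0, 10]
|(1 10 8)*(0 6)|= |(0 6)(1 10 8)|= 6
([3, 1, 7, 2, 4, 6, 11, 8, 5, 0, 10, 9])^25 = [11, 1, 0, 9, 4, 7, 8, 3, 2, 6, 10, 5]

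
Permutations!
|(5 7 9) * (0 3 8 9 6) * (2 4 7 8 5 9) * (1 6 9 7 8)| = |(0 3 5 1 6)(2 4 8)(7 9)| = 30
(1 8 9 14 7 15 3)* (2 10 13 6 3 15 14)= (15)(1 8 9 2 10 13 6 3)(7 14)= [0, 8, 10, 1, 4, 5, 3, 14, 9, 2, 13, 11, 12, 6, 7, 15]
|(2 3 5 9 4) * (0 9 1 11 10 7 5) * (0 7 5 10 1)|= 8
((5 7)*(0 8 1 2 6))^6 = ((0 8 1 2 6)(5 7))^6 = (0 8 1 2 6)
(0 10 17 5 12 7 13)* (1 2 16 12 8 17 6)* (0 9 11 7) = [10, 2, 16, 3, 4, 8, 1, 13, 17, 11, 6, 7, 0, 9, 14, 15, 12, 5] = (0 10 6 1 2 16 12)(5 8 17)(7 13 9 11)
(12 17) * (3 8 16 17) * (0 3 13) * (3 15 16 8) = (0 15 16 17 12 13) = [15, 1, 2, 3, 4, 5, 6, 7, 8, 9, 10, 11, 13, 0, 14, 16, 17, 12]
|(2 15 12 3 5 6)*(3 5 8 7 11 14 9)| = |(2 15 12 5 6)(3 8 7 11 14 9)| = 30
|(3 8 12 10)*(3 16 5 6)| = 7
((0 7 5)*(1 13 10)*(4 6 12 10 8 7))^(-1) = ((0 4 6 12 10 1 13 8 7 5))^(-1) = (0 5 7 8 13 1 10 12 6 4)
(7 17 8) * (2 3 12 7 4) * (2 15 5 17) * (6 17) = (2 3 12 7)(4 15 5 6 17 8) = [0, 1, 3, 12, 15, 6, 17, 2, 4, 9, 10, 11, 7, 13, 14, 5, 16, 8]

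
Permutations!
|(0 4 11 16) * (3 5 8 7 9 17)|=|(0 4 11 16)(3 5 8 7 9 17)|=12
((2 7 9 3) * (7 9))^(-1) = ((2 9 3))^(-1) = (2 3 9)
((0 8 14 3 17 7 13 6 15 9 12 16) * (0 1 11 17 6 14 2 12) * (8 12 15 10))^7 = ((0 12 16 1 11 17 7 13 14 3 6 10 8 2 15 9))^7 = (0 13 15 17 8 1 6 12 14 9 7 2 11 10 16 3)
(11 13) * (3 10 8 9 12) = (3 10 8 9 12)(11 13) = [0, 1, 2, 10, 4, 5, 6, 7, 9, 12, 8, 13, 3, 11]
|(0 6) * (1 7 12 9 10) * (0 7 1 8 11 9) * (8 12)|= 8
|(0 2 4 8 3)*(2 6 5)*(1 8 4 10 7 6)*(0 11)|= 5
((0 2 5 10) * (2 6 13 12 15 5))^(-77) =(15)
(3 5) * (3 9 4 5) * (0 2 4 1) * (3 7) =(0 2 4 5 9 1)(3 7) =[2, 0, 4, 7, 5, 9, 6, 3, 8, 1]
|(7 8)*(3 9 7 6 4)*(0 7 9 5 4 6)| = 3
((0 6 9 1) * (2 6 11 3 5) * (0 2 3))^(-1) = (0 11)(1 9 6 2)(3 5)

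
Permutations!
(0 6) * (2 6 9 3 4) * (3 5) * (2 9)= (0 2 6)(3 4 9 5)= [2, 1, 6, 4, 9, 3, 0, 7, 8, 5]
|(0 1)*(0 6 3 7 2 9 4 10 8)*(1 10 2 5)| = |(0 10 8)(1 6 3 7 5)(2 9 4)| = 15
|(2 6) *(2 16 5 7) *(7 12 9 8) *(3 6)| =9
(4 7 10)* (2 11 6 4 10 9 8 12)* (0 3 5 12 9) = [3, 1, 11, 5, 7, 12, 4, 0, 9, 8, 10, 6, 2] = (0 3 5 12 2 11 6 4 7)(8 9)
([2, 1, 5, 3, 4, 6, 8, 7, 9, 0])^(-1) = (0 9 8 6 5 2)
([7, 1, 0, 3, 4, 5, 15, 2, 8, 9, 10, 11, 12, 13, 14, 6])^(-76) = [2, 1, 7, 3, 4, 5, 6, 0, 8, 9, 10, 11, 12, 13, 14, 15]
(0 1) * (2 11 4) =(0 1)(2 11 4) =[1, 0, 11, 3, 2, 5, 6, 7, 8, 9, 10, 4]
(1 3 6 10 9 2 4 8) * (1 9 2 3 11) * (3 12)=(1 11)(2 4 8 9 12 3 6 10)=[0, 11, 4, 6, 8, 5, 10, 7, 9, 12, 2, 1, 3]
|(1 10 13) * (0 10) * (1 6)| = |(0 10 13 6 1)| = 5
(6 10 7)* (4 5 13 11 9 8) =(4 5 13 11 9 8)(6 10 7) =[0, 1, 2, 3, 5, 13, 10, 6, 4, 8, 7, 9, 12, 11]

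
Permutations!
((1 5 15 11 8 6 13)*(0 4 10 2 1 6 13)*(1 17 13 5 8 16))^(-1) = ((0 4 10 2 17 13 6)(1 8 5 15 11 16))^(-1) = (0 6 13 17 2 10 4)(1 16 11 15 5 8)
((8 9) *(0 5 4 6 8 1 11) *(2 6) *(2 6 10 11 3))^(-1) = ((0 5 4 6 8 9 1 3 2 10 11))^(-1) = (0 11 10 2 3 1 9 8 6 4 5)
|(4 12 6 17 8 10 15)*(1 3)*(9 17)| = 8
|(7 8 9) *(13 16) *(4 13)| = 3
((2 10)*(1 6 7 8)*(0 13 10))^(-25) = ((0 13 10 2)(1 6 7 8))^(-25) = (0 2 10 13)(1 8 7 6)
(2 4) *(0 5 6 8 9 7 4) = (0 5 6 8 9 7 4 2) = [5, 1, 0, 3, 2, 6, 8, 4, 9, 7]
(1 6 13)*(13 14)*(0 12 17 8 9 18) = [12, 6, 2, 3, 4, 5, 14, 7, 9, 18, 10, 11, 17, 1, 13, 15, 16, 8, 0] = (0 12 17 8 9 18)(1 6 14 13)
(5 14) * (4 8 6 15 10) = (4 8 6 15 10)(5 14) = [0, 1, 2, 3, 8, 14, 15, 7, 6, 9, 4, 11, 12, 13, 5, 10]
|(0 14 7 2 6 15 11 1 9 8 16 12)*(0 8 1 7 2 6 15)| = 42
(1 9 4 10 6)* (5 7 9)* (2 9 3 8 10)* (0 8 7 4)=(0 8 10 6 1 5 4 2 9)(3 7)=[8, 5, 9, 7, 2, 4, 1, 3, 10, 0, 6]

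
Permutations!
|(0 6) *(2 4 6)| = 4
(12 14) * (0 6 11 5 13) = (0 6 11 5 13)(12 14) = [6, 1, 2, 3, 4, 13, 11, 7, 8, 9, 10, 5, 14, 0, 12]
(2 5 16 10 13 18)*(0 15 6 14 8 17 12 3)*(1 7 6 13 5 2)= (0 15 13 18 1 7 6 14 8 17 12 3)(5 16 10)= [15, 7, 2, 0, 4, 16, 14, 6, 17, 9, 5, 11, 3, 18, 8, 13, 10, 12, 1]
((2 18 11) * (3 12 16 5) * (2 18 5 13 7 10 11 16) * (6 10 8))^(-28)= (6 16)(7 11)(8 18)(10 13)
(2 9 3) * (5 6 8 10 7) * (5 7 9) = [0, 1, 5, 2, 4, 6, 8, 7, 10, 3, 9] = (2 5 6 8 10 9 3)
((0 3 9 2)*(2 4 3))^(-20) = (3 9 4)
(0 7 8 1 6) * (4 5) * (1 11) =(0 7 8 11 1 6)(4 5) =[7, 6, 2, 3, 5, 4, 0, 8, 11, 9, 10, 1]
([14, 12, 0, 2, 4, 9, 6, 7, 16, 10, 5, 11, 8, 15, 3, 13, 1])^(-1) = (0 2 3 14)(1 16 8 12)(5 10 9)(13 15)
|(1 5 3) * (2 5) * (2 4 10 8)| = 7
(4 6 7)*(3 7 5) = (3 7 4 6 5) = [0, 1, 2, 7, 6, 3, 5, 4]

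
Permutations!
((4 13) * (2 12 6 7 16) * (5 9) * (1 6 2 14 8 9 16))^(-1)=(1 7 6)(2 12)(4 13)(5 9 8 14 16)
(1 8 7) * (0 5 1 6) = (0 5 1 8 7 6) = [5, 8, 2, 3, 4, 1, 0, 6, 7]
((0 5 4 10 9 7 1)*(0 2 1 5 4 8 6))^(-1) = ((0 4 10 9 7 5 8 6)(1 2))^(-1) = (0 6 8 5 7 9 10 4)(1 2)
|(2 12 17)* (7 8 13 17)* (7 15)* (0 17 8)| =6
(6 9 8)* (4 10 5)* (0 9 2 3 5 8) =(0 9)(2 3 5 4 10 8 6) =[9, 1, 3, 5, 10, 4, 2, 7, 6, 0, 8]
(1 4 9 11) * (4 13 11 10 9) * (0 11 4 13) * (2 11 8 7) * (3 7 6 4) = (0 8 6 4 13 3 7 2 11 1)(9 10) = [8, 0, 11, 7, 13, 5, 4, 2, 6, 10, 9, 1, 12, 3]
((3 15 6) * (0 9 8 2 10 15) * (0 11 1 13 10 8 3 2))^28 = (0 10 9 15 3 6 11 2 1 8 13)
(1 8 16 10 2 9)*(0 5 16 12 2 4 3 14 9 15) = [5, 8, 15, 14, 3, 16, 6, 7, 12, 1, 4, 11, 2, 13, 9, 0, 10] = (0 5 16 10 4 3 14 9 1 8 12 2 15)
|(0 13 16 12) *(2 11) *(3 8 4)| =|(0 13 16 12)(2 11)(3 8 4)| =12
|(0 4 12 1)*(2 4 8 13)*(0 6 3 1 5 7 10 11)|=30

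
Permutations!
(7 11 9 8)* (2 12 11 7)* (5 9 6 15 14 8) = [0, 1, 12, 3, 4, 9, 15, 7, 2, 5, 10, 6, 11, 13, 8, 14] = (2 12 11 6 15 14 8)(5 9)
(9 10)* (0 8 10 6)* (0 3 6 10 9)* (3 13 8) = [3, 1, 2, 6, 4, 5, 13, 7, 9, 10, 0, 11, 12, 8] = (0 3 6 13 8 9 10)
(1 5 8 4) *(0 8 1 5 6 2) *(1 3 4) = [8, 6, 0, 4, 5, 3, 2, 7, 1] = (0 8 1 6 2)(3 4 5)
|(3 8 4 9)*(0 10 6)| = 12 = |(0 10 6)(3 8 4 9)|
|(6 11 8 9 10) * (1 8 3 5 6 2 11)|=9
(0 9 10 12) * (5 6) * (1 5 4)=(0 9 10 12)(1 5 6 4)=[9, 5, 2, 3, 1, 6, 4, 7, 8, 10, 12, 11, 0]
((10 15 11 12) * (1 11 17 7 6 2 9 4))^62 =(1 6 10 4 7 12 9 17 11 2 15)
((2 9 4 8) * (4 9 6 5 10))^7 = ((2 6 5 10 4 8))^7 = (2 6 5 10 4 8)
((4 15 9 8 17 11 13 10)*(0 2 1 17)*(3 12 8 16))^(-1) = ((0 2 1 17 11 13 10 4 15 9 16 3 12 8))^(-1) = (0 8 12 3 16 9 15 4 10 13 11 17 1 2)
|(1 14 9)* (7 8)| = |(1 14 9)(7 8)| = 6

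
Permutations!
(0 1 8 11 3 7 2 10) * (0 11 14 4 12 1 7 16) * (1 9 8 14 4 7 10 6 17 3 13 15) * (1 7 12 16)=(0 10 11 13 15 7 2 6 17 3 1 14 12 9 8 4 16)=[10, 14, 6, 1, 16, 5, 17, 2, 4, 8, 11, 13, 9, 15, 12, 7, 0, 3]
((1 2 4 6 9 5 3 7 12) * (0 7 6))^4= ((0 7 12 1 2 4)(3 6 9 5))^4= (0 2 12)(1 7 4)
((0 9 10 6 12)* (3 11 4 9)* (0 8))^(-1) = (0 8 12 6 10 9 4 11 3)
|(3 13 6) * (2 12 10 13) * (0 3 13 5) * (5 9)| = |(0 3 2 12 10 9 5)(6 13)| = 14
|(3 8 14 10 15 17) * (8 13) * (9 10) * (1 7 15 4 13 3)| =|(1 7 15 17)(4 13 8 14 9 10)| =12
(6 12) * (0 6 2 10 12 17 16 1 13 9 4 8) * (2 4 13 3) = (0 6 17 16 1 3 2 10 12 4 8)(9 13) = [6, 3, 10, 2, 8, 5, 17, 7, 0, 13, 12, 11, 4, 9, 14, 15, 1, 16]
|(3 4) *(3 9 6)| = 4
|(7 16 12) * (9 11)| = |(7 16 12)(9 11)| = 6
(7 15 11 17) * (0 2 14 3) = (0 2 14 3)(7 15 11 17) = [2, 1, 14, 0, 4, 5, 6, 15, 8, 9, 10, 17, 12, 13, 3, 11, 16, 7]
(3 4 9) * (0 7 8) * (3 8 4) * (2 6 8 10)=(0 7 4 9 10 2 6 8)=[7, 1, 6, 3, 9, 5, 8, 4, 0, 10, 2]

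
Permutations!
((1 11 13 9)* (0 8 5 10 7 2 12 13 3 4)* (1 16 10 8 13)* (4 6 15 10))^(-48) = ((0 13 9 16 4)(1 11 3 6 15 10 7 2 12)(5 8))^(-48) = (0 9 4 13 16)(1 7 6)(2 15 11)(3 12 10)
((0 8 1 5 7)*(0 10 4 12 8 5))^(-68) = (0 4)(1 10)(5 12)(7 8)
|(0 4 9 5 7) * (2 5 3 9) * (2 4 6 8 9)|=8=|(0 6 8 9 3 2 5 7)|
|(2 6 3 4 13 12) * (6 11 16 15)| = |(2 11 16 15 6 3 4 13 12)| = 9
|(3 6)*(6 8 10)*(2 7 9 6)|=|(2 7 9 6 3 8 10)|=7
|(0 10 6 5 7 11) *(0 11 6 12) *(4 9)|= |(0 10 12)(4 9)(5 7 6)|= 6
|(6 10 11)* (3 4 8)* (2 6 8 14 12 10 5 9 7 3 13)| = 13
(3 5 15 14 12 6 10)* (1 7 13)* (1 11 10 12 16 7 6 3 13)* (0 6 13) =[6, 13, 2, 5, 4, 15, 12, 1, 8, 9, 0, 10, 3, 11, 16, 14, 7] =(0 6 12 3 5 15 14 16 7 1 13 11 10)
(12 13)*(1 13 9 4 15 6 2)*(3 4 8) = (1 13 12 9 8 3 4 15 6 2) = [0, 13, 1, 4, 15, 5, 2, 7, 3, 8, 10, 11, 9, 12, 14, 6]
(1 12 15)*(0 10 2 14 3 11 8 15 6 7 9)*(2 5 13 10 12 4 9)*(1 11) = (0 12 6 7 2 14 3 1 4 9)(5 13 10)(8 15 11) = [12, 4, 14, 1, 9, 13, 7, 2, 15, 0, 5, 8, 6, 10, 3, 11]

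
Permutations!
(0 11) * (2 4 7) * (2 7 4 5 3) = (0 11)(2 5 3) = [11, 1, 5, 2, 4, 3, 6, 7, 8, 9, 10, 0]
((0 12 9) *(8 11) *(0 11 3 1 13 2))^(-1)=(0 2 13 1 3 8 11 9 12)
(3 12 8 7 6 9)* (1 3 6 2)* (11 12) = (1 3 11 12 8 7 2)(6 9) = [0, 3, 1, 11, 4, 5, 9, 2, 7, 6, 10, 12, 8]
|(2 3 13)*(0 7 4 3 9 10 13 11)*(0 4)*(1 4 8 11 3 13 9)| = |(0 7)(1 4 13 2)(8 11)(9 10)| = 4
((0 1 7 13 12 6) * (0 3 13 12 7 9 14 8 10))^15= (0 14)(1 8)(9 10)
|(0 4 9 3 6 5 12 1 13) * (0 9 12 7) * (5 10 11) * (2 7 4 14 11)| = 14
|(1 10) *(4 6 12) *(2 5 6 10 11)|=|(1 11 2 5 6 12 4 10)|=8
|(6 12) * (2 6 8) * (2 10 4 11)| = 7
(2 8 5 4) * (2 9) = (2 8 5 4 9) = [0, 1, 8, 3, 9, 4, 6, 7, 5, 2]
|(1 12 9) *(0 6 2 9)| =6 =|(0 6 2 9 1 12)|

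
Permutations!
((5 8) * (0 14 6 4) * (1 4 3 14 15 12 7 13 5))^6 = ((0 15 12 7 13 5 8 1 4)(3 14 6))^6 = (0 8 7)(1 13 15)(4 5 12)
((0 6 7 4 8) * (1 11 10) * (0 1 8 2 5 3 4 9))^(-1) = (0 9 7 6)(1 8 10 11)(2 4 3 5)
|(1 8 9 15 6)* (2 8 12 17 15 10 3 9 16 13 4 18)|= |(1 12 17 15 6)(2 8 16 13 4 18)(3 9 10)|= 30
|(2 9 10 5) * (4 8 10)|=6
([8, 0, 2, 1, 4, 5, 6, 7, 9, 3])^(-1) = [1, 3, 2, 9, 4, 5, 6, 7, 0, 8]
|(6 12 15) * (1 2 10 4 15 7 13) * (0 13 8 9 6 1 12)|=|(0 13 12 7 8 9 6)(1 2 10 4 15)|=35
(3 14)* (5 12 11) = [0, 1, 2, 14, 4, 12, 6, 7, 8, 9, 10, 5, 11, 13, 3] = (3 14)(5 12 11)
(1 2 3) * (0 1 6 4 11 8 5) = (0 1 2 3 6 4 11 8 5) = [1, 2, 3, 6, 11, 0, 4, 7, 5, 9, 10, 8]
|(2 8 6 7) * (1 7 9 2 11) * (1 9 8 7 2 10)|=6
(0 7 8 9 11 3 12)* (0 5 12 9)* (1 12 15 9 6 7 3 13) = [3, 12, 2, 6, 4, 15, 7, 8, 0, 11, 10, 13, 5, 1, 14, 9] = (0 3 6 7 8)(1 12 5 15 9 11 13)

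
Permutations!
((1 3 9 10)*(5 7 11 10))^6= ((1 3 9 5 7 11 10))^6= (1 10 11 7 5 9 3)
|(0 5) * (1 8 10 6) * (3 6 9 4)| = |(0 5)(1 8 10 9 4 3 6)| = 14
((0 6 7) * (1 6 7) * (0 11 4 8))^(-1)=((0 7 11 4 8)(1 6))^(-1)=(0 8 4 11 7)(1 6)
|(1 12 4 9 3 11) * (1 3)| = 4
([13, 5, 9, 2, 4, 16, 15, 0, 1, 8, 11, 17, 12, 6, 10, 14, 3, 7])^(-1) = (0 7 17 11 10 14 15 6 13)(1 8 9 2 3 16 5)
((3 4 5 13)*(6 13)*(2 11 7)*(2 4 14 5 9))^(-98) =((2 11 7 4 9)(3 14 5 6 13))^(-98) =(2 7 9 11 4)(3 5 13 14 6)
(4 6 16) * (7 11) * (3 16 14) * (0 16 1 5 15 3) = (0 16 4 6 14)(1 5 15 3)(7 11) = [16, 5, 2, 1, 6, 15, 14, 11, 8, 9, 10, 7, 12, 13, 0, 3, 4]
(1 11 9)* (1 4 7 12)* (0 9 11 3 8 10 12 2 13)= [9, 3, 13, 8, 7, 5, 6, 2, 10, 4, 12, 11, 1, 0]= (0 9 4 7 2 13)(1 3 8 10 12)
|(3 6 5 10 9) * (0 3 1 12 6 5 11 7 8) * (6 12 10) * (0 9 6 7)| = |(12)(0 3 5 7 8 9 1 10 6 11)| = 10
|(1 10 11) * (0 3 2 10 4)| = 7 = |(0 3 2 10 11 1 4)|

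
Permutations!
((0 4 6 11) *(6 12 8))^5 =(0 11 6 8 12 4)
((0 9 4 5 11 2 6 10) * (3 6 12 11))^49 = ((0 9 4 5 3 6 10)(2 12 11))^49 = (2 12 11)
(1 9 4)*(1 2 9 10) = [0, 10, 9, 3, 2, 5, 6, 7, 8, 4, 1] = (1 10)(2 9 4)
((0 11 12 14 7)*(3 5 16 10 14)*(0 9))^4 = (0 5 7 12 10)(3 14 11 16 9)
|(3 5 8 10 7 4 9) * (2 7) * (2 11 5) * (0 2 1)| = |(0 2 7 4 9 3 1)(5 8 10 11)| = 28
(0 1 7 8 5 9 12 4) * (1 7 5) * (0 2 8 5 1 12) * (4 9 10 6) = (0 7 5 10 6 4 2 8 12 9) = [7, 1, 8, 3, 2, 10, 4, 5, 12, 0, 6, 11, 9]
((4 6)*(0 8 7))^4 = ((0 8 7)(4 6))^4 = (0 8 7)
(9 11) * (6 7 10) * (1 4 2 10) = (1 4 2 10 6 7)(9 11) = [0, 4, 10, 3, 2, 5, 7, 1, 8, 11, 6, 9]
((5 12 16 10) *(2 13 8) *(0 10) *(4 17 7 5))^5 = (0 5 4 16 7 10 12 17)(2 8 13)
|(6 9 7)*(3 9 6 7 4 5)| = |(3 9 4 5)| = 4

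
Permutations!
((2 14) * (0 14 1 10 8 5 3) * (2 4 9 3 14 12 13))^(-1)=((0 12 13 2 1 10 8 5 14 4 9 3))^(-1)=(0 3 9 4 14 5 8 10 1 2 13 12)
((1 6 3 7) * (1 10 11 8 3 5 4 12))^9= ((1 6 5 4 12)(3 7 10 11 8))^9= (1 12 4 5 6)(3 8 11 10 7)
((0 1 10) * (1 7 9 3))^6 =(10)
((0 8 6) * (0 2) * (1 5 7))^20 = (8)(1 7 5)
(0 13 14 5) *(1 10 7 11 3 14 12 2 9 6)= (0 13 12 2 9 6 1 10 7 11 3 14 5)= [13, 10, 9, 14, 4, 0, 1, 11, 8, 6, 7, 3, 2, 12, 5]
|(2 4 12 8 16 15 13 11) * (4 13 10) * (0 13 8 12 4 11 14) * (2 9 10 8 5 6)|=3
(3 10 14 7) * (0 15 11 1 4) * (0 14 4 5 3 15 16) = [16, 5, 2, 10, 14, 3, 6, 15, 8, 9, 4, 1, 12, 13, 7, 11, 0] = (0 16)(1 5 3 10 4 14 7 15 11)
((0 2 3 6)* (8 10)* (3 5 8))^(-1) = ((0 2 5 8 10 3 6))^(-1) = (0 6 3 10 8 5 2)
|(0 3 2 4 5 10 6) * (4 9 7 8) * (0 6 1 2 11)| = 24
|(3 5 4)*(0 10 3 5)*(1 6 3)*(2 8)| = |(0 10 1 6 3)(2 8)(4 5)| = 10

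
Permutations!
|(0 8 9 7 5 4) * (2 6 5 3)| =9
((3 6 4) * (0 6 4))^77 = (0 6)(3 4) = ((0 6)(3 4))^77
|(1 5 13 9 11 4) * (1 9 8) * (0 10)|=|(0 10)(1 5 13 8)(4 9 11)|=12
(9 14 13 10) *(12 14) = (9 12 14 13 10) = [0, 1, 2, 3, 4, 5, 6, 7, 8, 12, 9, 11, 14, 10, 13]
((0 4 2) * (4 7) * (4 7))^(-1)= ((7)(0 4 2))^(-1)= (7)(0 2 4)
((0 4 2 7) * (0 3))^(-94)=(0 4 2 7 3)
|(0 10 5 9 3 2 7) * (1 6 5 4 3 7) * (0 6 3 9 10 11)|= |(0 11)(1 3 2)(4 9 7 6 5 10)|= 6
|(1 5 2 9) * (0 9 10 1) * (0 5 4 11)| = |(0 9 5 2 10 1 4 11)| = 8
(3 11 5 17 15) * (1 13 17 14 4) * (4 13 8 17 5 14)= (1 8 17 15 3 11 14 13 5 4)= [0, 8, 2, 11, 1, 4, 6, 7, 17, 9, 10, 14, 12, 5, 13, 3, 16, 15]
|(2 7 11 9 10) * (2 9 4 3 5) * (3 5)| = 10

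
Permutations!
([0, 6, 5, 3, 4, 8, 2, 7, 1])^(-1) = [0, 8, 6, 3, 4, 2, 1, 7, 5]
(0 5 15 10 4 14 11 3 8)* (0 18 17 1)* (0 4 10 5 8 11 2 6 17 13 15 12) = (0 8 18 13 15 5 12)(1 4 14 2 6 17)(3 11) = [8, 4, 6, 11, 14, 12, 17, 7, 18, 9, 10, 3, 0, 15, 2, 5, 16, 1, 13]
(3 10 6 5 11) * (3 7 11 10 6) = (3 6 5 10)(7 11) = [0, 1, 2, 6, 4, 10, 5, 11, 8, 9, 3, 7]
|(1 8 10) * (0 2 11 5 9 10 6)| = 9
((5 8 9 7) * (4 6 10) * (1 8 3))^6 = ((1 8 9 7 5 3)(4 6 10))^6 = (10)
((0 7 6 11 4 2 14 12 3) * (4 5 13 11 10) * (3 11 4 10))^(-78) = (0 6)(2 4 13 5 11 12 14)(3 7)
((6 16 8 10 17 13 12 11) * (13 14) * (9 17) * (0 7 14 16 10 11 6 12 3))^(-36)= (0 3 13 14 7)(6 16)(8 10)(9 11)(12 17)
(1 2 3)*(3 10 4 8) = (1 2 10 4 8 3) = [0, 2, 10, 1, 8, 5, 6, 7, 3, 9, 4]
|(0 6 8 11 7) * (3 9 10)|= |(0 6 8 11 7)(3 9 10)|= 15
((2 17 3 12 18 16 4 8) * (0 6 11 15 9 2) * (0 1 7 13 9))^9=((0 6 11 15)(1 7 13 9 2 17 3 12 18 16 4 8))^9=(0 6 11 15)(1 16 3 9)(2 7 4 12)(8 18 17 13)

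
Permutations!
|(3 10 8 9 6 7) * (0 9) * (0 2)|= |(0 9 6 7 3 10 8 2)|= 8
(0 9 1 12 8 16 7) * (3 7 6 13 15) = (0 9 1 12 8 16 6 13 15 3 7) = [9, 12, 2, 7, 4, 5, 13, 0, 16, 1, 10, 11, 8, 15, 14, 3, 6]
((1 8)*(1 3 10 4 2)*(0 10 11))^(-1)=(0 11 3 8 1 2 4 10)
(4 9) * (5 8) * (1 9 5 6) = (1 9 4 5 8 6) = [0, 9, 2, 3, 5, 8, 1, 7, 6, 4]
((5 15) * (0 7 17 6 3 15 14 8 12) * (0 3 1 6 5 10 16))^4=((0 7 17 5 14 8 12 3 15 10 16)(1 6))^4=(0 14 15 7 8 10 17 12 16 5 3)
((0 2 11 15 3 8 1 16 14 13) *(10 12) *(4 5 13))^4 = (0 3 14)(1 5 11)(2 8 4)(13 15 16)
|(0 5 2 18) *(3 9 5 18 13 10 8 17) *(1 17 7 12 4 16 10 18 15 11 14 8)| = |(0 15 11 14 8 7 12 4 16 10 1 17 3 9 5 2 13 18)| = 18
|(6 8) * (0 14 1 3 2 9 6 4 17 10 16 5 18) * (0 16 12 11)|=39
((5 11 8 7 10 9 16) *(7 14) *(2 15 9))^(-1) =(2 10 7 14 8 11 5 16 9 15)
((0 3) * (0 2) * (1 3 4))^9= ((0 4 1 3 2))^9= (0 2 3 1 4)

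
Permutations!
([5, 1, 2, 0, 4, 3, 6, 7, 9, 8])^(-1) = [3, 1, 2, 5, 4, 0, 6, 7, 9, 8]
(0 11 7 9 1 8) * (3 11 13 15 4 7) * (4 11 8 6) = (0 13 15 11 3 8)(1 6 4 7 9) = [13, 6, 2, 8, 7, 5, 4, 9, 0, 1, 10, 3, 12, 15, 14, 11]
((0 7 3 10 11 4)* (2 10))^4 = (0 10 7 11 3 4 2)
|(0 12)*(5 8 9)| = 6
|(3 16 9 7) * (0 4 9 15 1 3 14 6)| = 12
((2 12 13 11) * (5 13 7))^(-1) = (2 11 13 5 7 12)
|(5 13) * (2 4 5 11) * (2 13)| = 6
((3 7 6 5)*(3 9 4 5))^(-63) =(9)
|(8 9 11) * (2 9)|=|(2 9 11 8)|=4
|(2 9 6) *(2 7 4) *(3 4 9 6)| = |(2 6 7 9 3 4)| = 6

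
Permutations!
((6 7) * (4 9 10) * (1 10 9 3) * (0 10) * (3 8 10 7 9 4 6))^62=(0 3)(1 7)(4 10 9 8 6)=((0 7 3 1)(4 8 10 6 9))^62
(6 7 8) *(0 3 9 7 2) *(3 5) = (0 5 3 9 7 8 6 2) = [5, 1, 0, 9, 4, 3, 2, 8, 6, 7]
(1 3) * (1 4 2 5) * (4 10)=(1 3 10 4 2 5)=[0, 3, 5, 10, 2, 1, 6, 7, 8, 9, 4]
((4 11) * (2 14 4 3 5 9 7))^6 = ((2 14 4 11 3 5 9 7))^6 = (2 9 3 4)(5 11 14 7)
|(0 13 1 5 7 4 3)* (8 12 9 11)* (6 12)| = 35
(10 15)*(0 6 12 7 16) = (0 6 12 7 16)(10 15) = [6, 1, 2, 3, 4, 5, 12, 16, 8, 9, 15, 11, 7, 13, 14, 10, 0]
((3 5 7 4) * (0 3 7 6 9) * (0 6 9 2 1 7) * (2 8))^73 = (0 9 2 4 5 8 7 3 6 1)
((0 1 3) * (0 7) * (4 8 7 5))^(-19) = ((0 1 3 5 4 8 7))^(-19) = (0 3 4 7 1 5 8)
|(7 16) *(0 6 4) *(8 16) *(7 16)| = |(16)(0 6 4)(7 8)| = 6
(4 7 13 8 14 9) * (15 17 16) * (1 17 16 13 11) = [0, 17, 2, 3, 7, 5, 6, 11, 14, 4, 10, 1, 12, 8, 9, 16, 15, 13] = (1 17 13 8 14 9 4 7 11)(15 16)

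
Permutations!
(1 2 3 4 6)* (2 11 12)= (1 11 12 2 3 4 6)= [0, 11, 3, 4, 6, 5, 1, 7, 8, 9, 10, 12, 2]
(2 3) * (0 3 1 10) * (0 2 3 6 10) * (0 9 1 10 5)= (0 6 5)(1 9)(2 10)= [6, 9, 10, 3, 4, 0, 5, 7, 8, 1, 2]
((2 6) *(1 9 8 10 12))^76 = (1 9 8 10 12)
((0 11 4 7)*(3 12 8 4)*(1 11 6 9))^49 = ((0 6 9 1 11 3 12 8 4 7))^49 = (0 7 4 8 12 3 11 1 9 6)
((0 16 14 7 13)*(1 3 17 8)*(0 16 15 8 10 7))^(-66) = (17)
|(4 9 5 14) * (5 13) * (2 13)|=6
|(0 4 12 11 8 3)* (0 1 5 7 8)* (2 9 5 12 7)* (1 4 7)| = 24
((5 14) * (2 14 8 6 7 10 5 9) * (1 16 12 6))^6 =(1 5 7 12)(6 16 8 10)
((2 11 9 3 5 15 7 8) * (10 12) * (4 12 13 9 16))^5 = (2 10 15 16 9 8 12 5 11 13 7 4 3)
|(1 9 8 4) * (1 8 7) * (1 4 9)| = 4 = |(4 8 9 7)|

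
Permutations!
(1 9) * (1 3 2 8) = (1 9 3 2 8) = [0, 9, 8, 2, 4, 5, 6, 7, 1, 3]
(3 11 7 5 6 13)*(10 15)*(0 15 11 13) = (0 15 10 11 7 5 6)(3 13) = [15, 1, 2, 13, 4, 6, 0, 5, 8, 9, 11, 7, 12, 3, 14, 10]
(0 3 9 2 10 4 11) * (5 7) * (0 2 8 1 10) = (0 3 9 8 1 10 4 11 2)(5 7) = [3, 10, 0, 9, 11, 7, 6, 5, 1, 8, 4, 2]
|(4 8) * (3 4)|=|(3 4 8)|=3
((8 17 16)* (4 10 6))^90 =((4 10 6)(8 17 16))^90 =(17)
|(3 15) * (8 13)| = |(3 15)(8 13)| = 2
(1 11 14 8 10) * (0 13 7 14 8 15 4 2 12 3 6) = (0 13 7 14 15 4 2 12 3 6)(1 11 8 10) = [13, 11, 12, 6, 2, 5, 0, 14, 10, 9, 1, 8, 3, 7, 15, 4]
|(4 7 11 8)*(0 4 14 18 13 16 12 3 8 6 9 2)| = |(0 4 7 11 6 9 2)(3 8 14 18 13 16 12)| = 7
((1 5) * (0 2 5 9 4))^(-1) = ((0 2 5 1 9 4))^(-1) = (0 4 9 1 5 2)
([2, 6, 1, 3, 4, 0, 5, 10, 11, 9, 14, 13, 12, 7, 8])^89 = (0 5 6 1 2)(7 13 11 8 14 10)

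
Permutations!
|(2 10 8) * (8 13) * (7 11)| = |(2 10 13 8)(7 11)| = 4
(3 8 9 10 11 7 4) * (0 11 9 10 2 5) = (0 11 7 4 3 8 10 9 2 5) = [11, 1, 5, 8, 3, 0, 6, 4, 10, 2, 9, 7]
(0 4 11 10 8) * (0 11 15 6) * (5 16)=(0 4 15 6)(5 16)(8 11 10)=[4, 1, 2, 3, 15, 16, 0, 7, 11, 9, 8, 10, 12, 13, 14, 6, 5]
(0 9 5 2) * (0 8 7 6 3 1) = (0 9 5 2 8 7 6 3 1) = [9, 0, 8, 1, 4, 2, 3, 6, 7, 5]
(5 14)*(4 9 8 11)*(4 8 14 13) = (4 9 14 5 13)(8 11) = [0, 1, 2, 3, 9, 13, 6, 7, 11, 14, 10, 8, 12, 4, 5]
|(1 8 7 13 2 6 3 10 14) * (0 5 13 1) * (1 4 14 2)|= |(0 5 13 1 8 7 4 14)(2 6 3 10)|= 8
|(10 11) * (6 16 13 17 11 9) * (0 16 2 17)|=|(0 16 13)(2 17 11 10 9 6)|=6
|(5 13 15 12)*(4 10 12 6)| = 7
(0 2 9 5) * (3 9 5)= (0 2 5)(3 9)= [2, 1, 5, 9, 4, 0, 6, 7, 8, 3]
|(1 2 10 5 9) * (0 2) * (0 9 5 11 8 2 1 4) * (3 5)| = |(0 1 9 4)(2 10 11 8)(3 5)| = 4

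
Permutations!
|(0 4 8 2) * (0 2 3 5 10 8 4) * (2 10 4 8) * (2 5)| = |(2 10 5 4 8 3)| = 6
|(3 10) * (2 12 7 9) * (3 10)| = 4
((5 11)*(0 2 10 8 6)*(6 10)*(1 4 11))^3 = ((0 2 6)(1 4 11 5)(8 10))^3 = (1 5 11 4)(8 10)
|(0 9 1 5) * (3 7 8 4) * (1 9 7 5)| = 6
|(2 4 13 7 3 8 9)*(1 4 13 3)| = 8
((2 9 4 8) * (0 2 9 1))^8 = (0 1 2)(4 9 8) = ((0 2 1)(4 8 9))^8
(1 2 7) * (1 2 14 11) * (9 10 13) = (1 14 11)(2 7)(9 10 13) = [0, 14, 7, 3, 4, 5, 6, 2, 8, 10, 13, 1, 12, 9, 11]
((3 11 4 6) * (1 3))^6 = (1 3 11 4 6)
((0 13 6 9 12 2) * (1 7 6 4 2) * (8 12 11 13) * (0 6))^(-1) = (0 7 1 12 8)(2 4 13 11 9 6)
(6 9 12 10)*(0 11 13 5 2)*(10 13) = (0 11 10 6 9 12 13 5 2) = [11, 1, 0, 3, 4, 2, 9, 7, 8, 12, 6, 10, 13, 5]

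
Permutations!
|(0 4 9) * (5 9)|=4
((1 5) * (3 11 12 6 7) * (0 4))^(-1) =((0 4)(1 5)(3 11 12 6 7))^(-1) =(0 4)(1 5)(3 7 6 12 11)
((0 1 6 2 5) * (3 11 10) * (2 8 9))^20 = (0 5 2 9 8 6 1)(3 10 11) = ((0 1 6 8 9 2 5)(3 11 10))^20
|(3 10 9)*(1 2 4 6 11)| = 15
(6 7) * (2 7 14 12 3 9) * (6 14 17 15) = [0, 1, 7, 9, 4, 5, 17, 14, 8, 2, 10, 11, 3, 13, 12, 6, 16, 15] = (2 7 14 12 3 9)(6 17 15)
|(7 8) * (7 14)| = |(7 8 14)| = 3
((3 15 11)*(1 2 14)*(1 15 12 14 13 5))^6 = ((1 2 13 5)(3 12 14 15 11))^6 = (1 13)(2 5)(3 12 14 15 11)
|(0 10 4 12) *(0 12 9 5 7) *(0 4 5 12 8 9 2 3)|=21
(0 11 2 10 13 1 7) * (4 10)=(0 11 2 4 10 13 1 7)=[11, 7, 4, 3, 10, 5, 6, 0, 8, 9, 13, 2, 12, 1]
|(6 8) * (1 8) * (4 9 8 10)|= |(1 10 4 9 8 6)|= 6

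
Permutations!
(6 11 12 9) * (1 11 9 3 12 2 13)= (1 11 2 13)(3 12)(6 9)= [0, 11, 13, 12, 4, 5, 9, 7, 8, 6, 10, 2, 3, 1]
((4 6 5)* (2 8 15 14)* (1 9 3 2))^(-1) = ((1 9 3 2 8 15 14)(4 6 5))^(-1) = (1 14 15 8 2 3 9)(4 5 6)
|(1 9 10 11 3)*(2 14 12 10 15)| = |(1 9 15 2 14 12 10 11 3)| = 9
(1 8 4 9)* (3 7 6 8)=(1 3 7 6 8 4 9)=[0, 3, 2, 7, 9, 5, 8, 6, 4, 1]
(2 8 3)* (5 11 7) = [0, 1, 8, 2, 4, 11, 6, 5, 3, 9, 10, 7] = (2 8 3)(5 11 7)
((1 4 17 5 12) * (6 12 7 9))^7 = (1 12 6 9 7 5 17 4)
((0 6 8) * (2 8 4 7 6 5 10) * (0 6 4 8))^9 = (0 5 10 2)(4 7)(6 8)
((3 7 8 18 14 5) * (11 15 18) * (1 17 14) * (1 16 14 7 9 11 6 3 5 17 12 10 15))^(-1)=(1 11 9 3 6 8 7 17 14 16 18 15 10 12)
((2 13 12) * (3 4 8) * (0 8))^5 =((0 8 3 4)(2 13 12))^5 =(0 8 3 4)(2 12 13)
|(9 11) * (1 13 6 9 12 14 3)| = |(1 13 6 9 11 12 14 3)| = 8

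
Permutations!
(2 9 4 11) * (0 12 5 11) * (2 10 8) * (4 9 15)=(0 12 5 11 10 8 2 15 4)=[12, 1, 15, 3, 0, 11, 6, 7, 2, 9, 8, 10, 5, 13, 14, 4]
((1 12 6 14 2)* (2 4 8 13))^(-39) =(1 12 6 14 4 8 13 2)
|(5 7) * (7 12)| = |(5 12 7)| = 3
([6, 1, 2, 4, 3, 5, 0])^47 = (0 6)(3 4)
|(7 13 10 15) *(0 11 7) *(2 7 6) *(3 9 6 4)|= 11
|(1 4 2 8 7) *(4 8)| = |(1 8 7)(2 4)| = 6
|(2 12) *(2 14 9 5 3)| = |(2 12 14 9 5 3)| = 6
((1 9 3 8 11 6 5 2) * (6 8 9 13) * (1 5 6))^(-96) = ((1 13)(2 5)(3 9)(8 11))^(-96) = (13)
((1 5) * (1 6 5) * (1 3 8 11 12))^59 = ((1 3 8 11 12)(5 6))^59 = (1 12 11 8 3)(5 6)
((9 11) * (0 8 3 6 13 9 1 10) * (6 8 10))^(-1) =((0 10)(1 6 13 9 11)(3 8))^(-1) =(0 10)(1 11 9 13 6)(3 8)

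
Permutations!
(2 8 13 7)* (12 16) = [0, 1, 8, 3, 4, 5, 6, 2, 13, 9, 10, 11, 16, 7, 14, 15, 12] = (2 8 13 7)(12 16)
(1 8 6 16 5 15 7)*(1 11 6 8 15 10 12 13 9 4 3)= (1 15 7 11 6 16 5 10 12 13 9 4 3)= [0, 15, 2, 1, 3, 10, 16, 11, 8, 4, 12, 6, 13, 9, 14, 7, 5]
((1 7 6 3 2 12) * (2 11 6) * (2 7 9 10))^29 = ((1 9 10 2 12)(3 11 6))^29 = (1 12 2 10 9)(3 6 11)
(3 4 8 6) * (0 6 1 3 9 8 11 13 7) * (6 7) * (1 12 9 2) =[7, 3, 1, 4, 11, 5, 2, 0, 12, 8, 10, 13, 9, 6] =(0 7)(1 3 4 11 13 6 2)(8 12 9)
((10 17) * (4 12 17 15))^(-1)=(4 15 10 17 12)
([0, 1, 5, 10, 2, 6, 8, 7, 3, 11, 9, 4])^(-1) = [0, 1, 4, 8, 11, 2, 5, 7, 6, 10, 3, 9]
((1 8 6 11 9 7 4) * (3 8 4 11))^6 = ((1 4)(3 8 6)(7 11 9))^6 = (11)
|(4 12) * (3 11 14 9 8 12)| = |(3 11 14 9 8 12 4)| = 7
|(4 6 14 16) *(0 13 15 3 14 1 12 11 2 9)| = 13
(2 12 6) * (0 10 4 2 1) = [10, 0, 12, 3, 2, 5, 1, 7, 8, 9, 4, 11, 6] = (0 10 4 2 12 6 1)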